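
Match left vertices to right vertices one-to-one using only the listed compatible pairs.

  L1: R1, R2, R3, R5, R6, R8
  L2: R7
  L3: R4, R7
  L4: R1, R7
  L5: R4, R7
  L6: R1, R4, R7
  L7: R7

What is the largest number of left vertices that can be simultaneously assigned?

4

Unit-capacity flow: source→left, listed edges, right→sink; max matching = max flow.
Augmenting path L1→R1 (+1); matched 1.
Augmenting path L2→R7 (+1); matched 2.
Augmenting path L3→R4 (+1); matched 3.
Augmenting path L4→R1→L1→R2 (+1); matched 4.
No augmenting path remains; maximum matching = 4.
König certificate: {L1, R1, R4, R7} is a vertex cover of size 4 (every listed pair touches it), so no matching can be larger.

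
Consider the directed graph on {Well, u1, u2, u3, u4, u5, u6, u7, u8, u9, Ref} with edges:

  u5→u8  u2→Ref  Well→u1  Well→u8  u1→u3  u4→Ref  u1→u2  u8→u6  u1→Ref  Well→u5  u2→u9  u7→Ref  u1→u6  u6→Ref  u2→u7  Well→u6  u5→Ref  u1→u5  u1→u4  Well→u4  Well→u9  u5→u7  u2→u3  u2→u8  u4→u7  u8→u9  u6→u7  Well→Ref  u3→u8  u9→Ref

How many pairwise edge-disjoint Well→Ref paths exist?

7

Assign every edge capacity 1; by Menger, the answer equals the max flow.
Path Well→Ref (+1); total 1.
Path Well→u1→Ref (+1); total 2.
Path Well→u4→Ref (+1); total 3.
Path Well→u5→Ref (+1); total 4.
Path Well→u6→Ref (+1); total 5.
Path Well→u9→Ref (+1); total 6.
Path Well→u8→u6→u7→Ref (+1); total 7.
No residual Well→Ref path; max flow = 7.
Certifying cut of size 7: {Well→Ref, Well→u1, Well→u4, Well→u5, Well→u6, Well→u8, Well→u9}.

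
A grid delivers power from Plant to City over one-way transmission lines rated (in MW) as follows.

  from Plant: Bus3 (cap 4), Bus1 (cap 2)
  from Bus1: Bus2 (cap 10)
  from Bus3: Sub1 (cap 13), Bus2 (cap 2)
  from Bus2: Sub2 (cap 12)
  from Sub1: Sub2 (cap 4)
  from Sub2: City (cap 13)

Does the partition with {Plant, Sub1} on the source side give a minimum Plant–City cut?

No — its capacity is 10, but the minimum cut has capacity 6.

Given cut capacity: 2 + 4 + 4 = 10.
Augment Plant→Bus1→Bus2→Sub2→City: bottleneck 2, flow now 2.
Augment Plant→Bus3→Bus2→Sub2→City: bottleneck 2, flow now 4.
Augment Plant→Bus3→Sub1→Sub2→City: bottleneck 2, flow now 6.
No augmenting path remains; maximum flow = 6.
In the residual graph, reachable from Plant: {Plant}.
Min-cut edges: Plant→Bus1 (2), Plant→Bus3 (4); capacity 2 + 4 = 6.
Cut capacity 10 exceeds the max flow 6, so it is not minimum.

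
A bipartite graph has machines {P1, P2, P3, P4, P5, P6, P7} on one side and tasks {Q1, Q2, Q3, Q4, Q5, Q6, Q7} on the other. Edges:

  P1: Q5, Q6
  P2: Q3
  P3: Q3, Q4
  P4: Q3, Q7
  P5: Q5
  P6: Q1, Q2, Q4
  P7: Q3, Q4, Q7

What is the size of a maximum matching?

Unit-capacity flow: source→left, listed edges, right→sink; max matching = max flow.
Augmenting path P1→Q5 (+1); matched 1.
Augmenting path P2→Q3 (+1); matched 2.
Augmenting path P3→Q4 (+1); matched 3.
Augmenting path P4→Q7 (+1); matched 4.
Augmenting path P6→Q1 (+1); matched 5.
Augmenting path P5→Q5→P1→Q6 (+1); matched 6.
No augmenting path remains; maximum matching = 6.
König certificate: {P1, P5, P6, Q3, Q4, Q7} is a vertex cover of size 6 (every listed pair touches it), so no matching can be larger.

6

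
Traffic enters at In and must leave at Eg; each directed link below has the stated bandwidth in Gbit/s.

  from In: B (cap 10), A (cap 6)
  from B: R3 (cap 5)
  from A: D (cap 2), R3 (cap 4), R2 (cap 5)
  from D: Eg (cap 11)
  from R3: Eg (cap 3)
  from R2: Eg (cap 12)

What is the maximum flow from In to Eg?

9

Augment In→B→R3→Eg: bottleneck 3, flow now 3.
Augment In→A→D→Eg: bottleneck 2, flow now 5.
Augment In→A→R2→Eg: bottleneck 4, flow now 9.
No augmenting path remains; maximum flow = 9.
In the residual graph, reachable from In: {In, B, R3}.
Min-cut edges: In→A (6), R3→Eg (3); capacity 6 + 3 = 9.
This cut is saturated, so no flow can exceed 9.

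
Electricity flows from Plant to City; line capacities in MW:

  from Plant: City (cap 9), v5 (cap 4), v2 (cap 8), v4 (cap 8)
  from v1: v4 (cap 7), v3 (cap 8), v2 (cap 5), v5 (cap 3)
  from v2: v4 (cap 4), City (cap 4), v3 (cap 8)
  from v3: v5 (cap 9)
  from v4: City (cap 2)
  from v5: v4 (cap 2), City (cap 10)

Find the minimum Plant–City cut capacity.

23

Augment Plant→City: bottleneck 9, flow now 9.
Augment Plant→v2→City: bottleneck 4, flow now 13.
Augment Plant→v4→City: bottleneck 2, flow now 15.
Augment Plant→v5→City: bottleneck 4, flow now 19.
Augment Plant→v2→v3→v5→City: bottleneck 4, flow now 23.
No augmenting path remains; maximum flow = 23.
By max-flow min-cut, the minimum cut capacity equals the max flow.
In the residual graph, reachable from Plant: {Plant, v4}.
Min-cut edges: Plant→v2 (8), Plant→v5 (4), Plant→City (9), v4→City (2); capacity 8 + 4 + 9 + 2 = 23.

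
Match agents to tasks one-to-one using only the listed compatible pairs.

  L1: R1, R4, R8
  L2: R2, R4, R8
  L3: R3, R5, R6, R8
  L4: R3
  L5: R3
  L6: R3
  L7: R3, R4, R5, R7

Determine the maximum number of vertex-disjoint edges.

Unit-capacity flow: source→left, listed edges, right→sink; max matching = max flow.
Augmenting path L1→R1 (+1); matched 1.
Augmenting path L2→R2 (+1); matched 2.
Augmenting path L3→R3 (+1); matched 3.
Augmenting path L7→R4 (+1); matched 4.
Augmenting path L4→R3→L3→R5 (+1); matched 5.
No augmenting path remains; maximum matching = 5.
König certificate: {L1, L2, L3, L7, R3} is a vertex cover of size 5 (every listed pair touches it), so no matching can be larger.

5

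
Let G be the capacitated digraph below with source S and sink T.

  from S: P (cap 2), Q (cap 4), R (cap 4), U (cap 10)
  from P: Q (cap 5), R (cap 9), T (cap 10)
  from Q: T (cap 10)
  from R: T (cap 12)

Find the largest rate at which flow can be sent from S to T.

10

Augment S→P→T: bottleneck 2, flow now 2.
Augment S→Q→T: bottleneck 4, flow now 6.
Augment S→R→T: bottleneck 4, flow now 10.
No augmenting path remains; maximum flow = 10.
In the residual graph, reachable from S: {S, U}.
Min-cut edges: S→P (2), S→Q (4), S→R (4); capacity 2 + 4 + 4 = 10.
This cut is saturated, so no flow can exceed 10.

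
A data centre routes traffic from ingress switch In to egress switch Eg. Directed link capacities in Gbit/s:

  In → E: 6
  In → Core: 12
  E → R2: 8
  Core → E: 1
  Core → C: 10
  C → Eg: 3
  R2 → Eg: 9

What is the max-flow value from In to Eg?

Augment In→E→R2→Eg: bottleneck 6, flow now 6.
Augment In→Core→C→Eg: bottleneck 3, flow now 9.
Augment In→Core→E→R2→Eg: bottleneck 1, flow now 10.
No augmenting path remains; maximum flow = 10.
In the residual graph, reachable from In: {In, Core, C}.
Min-cut edges: In→E (6), Core→E (1), C→Eg (3); capacity 6 + 1 + 3 = 10.
This cut is saturated, so no flow can exceed 10.

10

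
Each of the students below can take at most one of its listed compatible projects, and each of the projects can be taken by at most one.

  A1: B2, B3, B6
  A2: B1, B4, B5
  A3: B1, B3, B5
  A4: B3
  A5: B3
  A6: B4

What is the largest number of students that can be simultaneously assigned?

5

Unit-capacity flow: source→left, listed edges, right→sink; max matching = max flow.
Augmenting path A1→B2 (+1); matched 1.
Augmenting path A2→B1 (+1); matched 2.
Augmenting path A3→B3 (+1); matched 3.
Augmenting path A6→B4 (+1); matched 4.
Augmenting path A4→B3→A3→B5 (+1); matched 5.
No augmenting path remains; maximum matching = 5.
König certificate: {A1, A2, A3, A6, B3} is a vertex cover of size 5 (every listed pair touches it), so no matching can be larger.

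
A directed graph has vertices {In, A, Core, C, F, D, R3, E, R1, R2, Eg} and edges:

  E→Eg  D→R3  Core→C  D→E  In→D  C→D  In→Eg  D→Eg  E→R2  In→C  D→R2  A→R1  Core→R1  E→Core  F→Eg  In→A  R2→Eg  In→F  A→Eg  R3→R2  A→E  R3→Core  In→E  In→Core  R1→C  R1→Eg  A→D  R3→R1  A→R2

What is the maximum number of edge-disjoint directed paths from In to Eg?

7

Assign every edge capacity 1; by Menger, the answer equals the max flow.
Path In→Eg (+1); total 1.
Path In→A→Eg (+1); total 2.
Path In→F→Eg (+1); total 3.
Path In→D→Eg (+1); total 4.
Path In→E→Eg (+1); total 5.
Path In→Core→R1→Eg (+1); total 6.
Path In→C→D→R2→Eg (+1); total 7.
No residual In→Eg path; max flow = 7.
Certifying cut of size 7: {In→A, In→C, In→Core, In→D, In→E, In→Eg, In→F}.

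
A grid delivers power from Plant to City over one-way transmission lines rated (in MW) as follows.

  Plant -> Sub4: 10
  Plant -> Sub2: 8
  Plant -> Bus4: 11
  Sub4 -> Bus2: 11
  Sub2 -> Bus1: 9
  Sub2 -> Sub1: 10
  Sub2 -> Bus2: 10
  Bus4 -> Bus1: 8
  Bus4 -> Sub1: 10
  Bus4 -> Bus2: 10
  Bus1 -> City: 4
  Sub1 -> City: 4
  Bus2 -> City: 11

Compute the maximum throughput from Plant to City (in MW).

19

Augment Plant→Sub4→Bus2→City: bottleneck 10, flow now 10.
Augment Plant→Sub2→Bus1→City: bottleneck 4, flow now 14.
Augment Plant→Sub2→Sub1→City: bottleneck 4, flow now 18.
Augment Plant→Bus4→Bus2→City: bottleneck 1, flow now 19.
No augmenting path remains; maximum flow = 19.
In the residual graph, reachable from Plant: {Plant, Sub4, Sub2, Bus4, Bus1, Sub1, Bus2}.
Min-cut edges: Bus1→City (4), Sub1→City (4), Bus2→City (11); capacity 4 + 4 + 11 = 19.
This cut is saturated, so no flow can exceed 19.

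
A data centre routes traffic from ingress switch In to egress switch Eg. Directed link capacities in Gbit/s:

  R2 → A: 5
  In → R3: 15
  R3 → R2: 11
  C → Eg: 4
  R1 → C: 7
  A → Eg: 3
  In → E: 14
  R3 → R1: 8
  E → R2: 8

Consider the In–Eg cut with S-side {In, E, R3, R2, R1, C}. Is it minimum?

Given cut capacity: 5 + 4 = 9.
Augment In→E→R2→A→Eg: bottleneck 3, flow now 3.
Augment In→R3→R1→C→Eg: bottleneck 4, flow now 7.
No augmenting path remains; maximum flow = 7.
In the residual graph, reachable from In: {In, E, R3, R2, R1, C, A}.
Min-cut edges: C→Eg (4), A→Eg (3); capacity 4 + 3 = 7.
Cut capacity 9 exceeds the max flow 7, so it is not minimum.

No — its capacity is 9, but the minimum cut has capacity 7.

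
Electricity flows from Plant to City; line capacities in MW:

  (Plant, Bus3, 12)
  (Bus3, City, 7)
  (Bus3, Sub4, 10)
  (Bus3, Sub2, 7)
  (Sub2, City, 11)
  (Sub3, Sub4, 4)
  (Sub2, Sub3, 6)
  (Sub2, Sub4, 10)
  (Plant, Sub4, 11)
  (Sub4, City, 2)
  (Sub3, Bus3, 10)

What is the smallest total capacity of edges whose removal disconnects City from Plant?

Augment Plant→Bus3→City: bottleneck 7, flow now 7.
Augment Plant→Sub4→City: bottleneck 2, flow now 9.
Augment Plant→Bus3→Sub2→City: bottleneck 5, flow now 14.
No augmenting path remains; maximum flow = 14.
By max-flow min-cut, the minimum cut capacity equals the max flow.
In the residual graph, reachable from Plant: {Plant, Sub4}.
Min-cut edges: Plant→Bus3 (12), Sub4→City (2); capacity 12 + 2 = 14.

14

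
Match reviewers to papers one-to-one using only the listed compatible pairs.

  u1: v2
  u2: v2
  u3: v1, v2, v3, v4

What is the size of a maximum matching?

2

Unit-capacity flow: source→left, listed edges, right→sink; max matching = max flow.
Augmenting path u1→v2 (+1); matched 1.
Augmenting path u3→v1 (+1); matched 2.
No augmenting path remains; maximum matching = 2.
König certificate: {u3, v2} is a vertex cover of size 2 (every listed pair touches it), so no matching can be larger.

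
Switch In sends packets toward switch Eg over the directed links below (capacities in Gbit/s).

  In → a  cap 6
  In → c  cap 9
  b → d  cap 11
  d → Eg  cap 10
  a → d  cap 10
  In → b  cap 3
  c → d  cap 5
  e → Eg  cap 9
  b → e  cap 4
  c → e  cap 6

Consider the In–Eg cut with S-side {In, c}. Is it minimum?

Given cut capacity: 6 + 3 + 5 + 6 = 20.
Augment In→a→d→Eg: bottleneck 6, flow now 6.
Augment In→b→d→Eg: bottleneck 3, flow now 9.
Augment In→c→d→Eg: bottleneck 1, flow now 10.
Augment In→c→e→Eg: bottleneck 6, flow now 16.
Augment In→c→d→b→e→Eg: bottleneck 2, flow now 18. (uses reverse residual edge)
No augmenting path remains; maximum flow = 18.
In the residual graph, reachable from In: {In}.
Min-cut edges: In→a (6), In→b (3), In→c (9); capacity 6 + 3 + 9 = 18.
Cut capacity 20 exceeds the max flow 18, so it is not minimum.

No — its capacity is 20, but the minimum cut has capacity 18.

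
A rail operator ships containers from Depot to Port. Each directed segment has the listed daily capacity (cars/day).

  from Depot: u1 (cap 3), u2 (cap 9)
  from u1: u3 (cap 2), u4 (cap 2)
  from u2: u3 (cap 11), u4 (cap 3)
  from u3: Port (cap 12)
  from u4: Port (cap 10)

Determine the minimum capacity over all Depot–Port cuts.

12

Augment Depot→u1→u3→Port: bottleneck 2, flow now 2.
Augment Depot→u1→u4→Port: bottleneck 1, flow now 3.
Augment Depot→u2→u3→Port: bottleneck 9, flow now 12.
No augmenting path remains; maximum flow = 12.
By max-flow min-cut, the minimum cut capacity equals the max flow.
In the residual graph, reachable from Depot: {Depot}.
Min-cut edges: Depot→u1 (3), Depot→u2 (9); capacity 3 + 9 = 12.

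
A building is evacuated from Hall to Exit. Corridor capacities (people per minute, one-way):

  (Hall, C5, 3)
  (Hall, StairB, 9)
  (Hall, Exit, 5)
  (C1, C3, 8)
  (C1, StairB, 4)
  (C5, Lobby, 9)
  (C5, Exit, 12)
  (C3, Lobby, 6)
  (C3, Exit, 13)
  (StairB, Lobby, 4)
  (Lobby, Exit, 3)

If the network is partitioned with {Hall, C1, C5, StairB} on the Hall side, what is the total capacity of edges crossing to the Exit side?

Edges leaving {Hall, C1, C5, StairB}: Hall→Exit (5), C1→C3 (8), C5→Lobby (9), C5→Exit (12), StairB→Lobby (4).
Cut capacity = 5 + 8 + 9 + 12 + 4 = 38.

38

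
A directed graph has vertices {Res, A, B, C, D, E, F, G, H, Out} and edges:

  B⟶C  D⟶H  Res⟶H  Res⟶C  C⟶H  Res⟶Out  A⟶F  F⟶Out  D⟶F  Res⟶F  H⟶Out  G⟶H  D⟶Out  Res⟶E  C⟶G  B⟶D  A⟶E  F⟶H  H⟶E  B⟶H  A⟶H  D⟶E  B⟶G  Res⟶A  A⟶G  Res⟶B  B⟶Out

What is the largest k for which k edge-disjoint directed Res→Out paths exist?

Assign every edge capacity 1; by Menger, the answer equals the max flow.
Path Res→Out (+1); total 1.
Path Res→B→Out (+1); total 2.
Path Res→F→Out (+1); total 3.
Path Res→H→Out (+1); total 4.
No residual Res→Out path; max flow = 4.
Certifying cut of size 4: {F→Out, H→Out, Res→B, Res→Out}.

4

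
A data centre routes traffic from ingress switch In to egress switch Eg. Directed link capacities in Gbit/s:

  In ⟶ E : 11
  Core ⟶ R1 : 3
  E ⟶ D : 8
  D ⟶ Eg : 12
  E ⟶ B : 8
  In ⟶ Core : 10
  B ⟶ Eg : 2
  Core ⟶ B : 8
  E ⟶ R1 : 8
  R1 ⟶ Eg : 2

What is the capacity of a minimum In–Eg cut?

Augment In→Core→B→Eg: bottleneck 2, flow now 2.
Augment In→Core→R1→Eg: bottleneck 2, flow now 4.
Augment In→E→D→Eg: bottleneck 8, flow now 12.
No augmenting path remains; maximum flow = 12.
By max-flow min-cut, the minimum cut capacity equals the max flow.
In the residual graph, reachable from In: {In, Core, E, B, R1}.
Min-cut edges: E→D (8), B→Eg (2), R1→Eg (2); capacity 8 + 2 + 2 = 12.

12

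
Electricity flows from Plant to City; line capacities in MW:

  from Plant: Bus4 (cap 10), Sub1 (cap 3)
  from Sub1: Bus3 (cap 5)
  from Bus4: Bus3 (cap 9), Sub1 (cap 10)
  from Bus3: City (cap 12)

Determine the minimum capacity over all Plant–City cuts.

Augment Plant→Sub1→Bus3→City: bottleneck 3, flow now 3.
Augment Plant→Bus4→Bus3→City: bottleneck 9, flow now 12.
No augmenting path remains; maximum flow = 12.
By max-flow min-cut, the minimum cut capacity equals the max flow.
In the residual graph, reachable from Plant: {Plant, Sub1, Bus4, Bus3}.
Min-cut edges: Bus3→City (12); capacity 12 = 12.

12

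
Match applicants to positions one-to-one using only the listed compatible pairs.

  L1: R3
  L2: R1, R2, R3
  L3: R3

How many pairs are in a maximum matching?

2

Unit-capacity flow: source→left, listed edges, right→sink; max matching = max flow.
Augmenting path L1→R3 (+1); matched 1.
Augmenting path L2→R1 (+1); matched 2.
No augmenting path remains; maximum matching = 2.
König certificate: {L2, R3} is a vertex cover of size 2 (every listed pair touches it), so no matching can be larger.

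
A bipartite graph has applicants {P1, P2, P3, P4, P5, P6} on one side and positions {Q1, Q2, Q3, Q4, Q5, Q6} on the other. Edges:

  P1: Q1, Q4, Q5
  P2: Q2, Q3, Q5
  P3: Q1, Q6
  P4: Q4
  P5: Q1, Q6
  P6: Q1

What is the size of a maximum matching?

Unit-capacity flow: source→left, listed edges, right→sink; max matching = max flow.
Augmenting path P1→Q1 (+1); matched 1.
Augmenting path P2→Q2 (+1); matched 2.
Augmenting path P3→Q6 (+1); matched 3.
Augmenting path P4→Q4 (+1); matched 4.
Augmenting path P5→Q1→P1→Q5 (+1); matched 5.
No augmenting path remains; maximum matching = 5.
König certificate: {P1, P2, P4, Q1, Q6} is a vertex cover of size 5 (every listed pair touches it), so no matching can be larger.

5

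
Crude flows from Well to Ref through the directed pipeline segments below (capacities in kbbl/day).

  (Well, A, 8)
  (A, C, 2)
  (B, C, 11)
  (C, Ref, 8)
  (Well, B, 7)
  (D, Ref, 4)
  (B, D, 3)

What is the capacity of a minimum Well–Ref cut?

Augment Well→A→C→Ref: bottleneck 2, flow now 2.
Augment Well→B→C→Ref: bottleneck 6, flow now 8.
Augment Well→B→D→Ref: bottleneck 1, flow now 9.
No augmenting path remains; maximum flow = 9.
By max-flow min-cut, the minimum cut capacity equals the max flow.
In the residual graph, reachable from Well: {Well, A}.
Min-cut edges: Well→B (7), A→C (2); capacity 7 + 2 = 9.

9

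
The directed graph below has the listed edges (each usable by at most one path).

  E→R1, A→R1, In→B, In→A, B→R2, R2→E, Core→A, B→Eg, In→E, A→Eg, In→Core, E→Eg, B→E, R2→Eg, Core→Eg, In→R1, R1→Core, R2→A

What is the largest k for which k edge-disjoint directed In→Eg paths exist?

4

Assign every edge capacity 1; by Menger, the answer equals the max flow.
Path In→B→Eg (+1); total 1.
Path In→E→Eg (+1); total 2.
Path In→Core→Eg (+1); total 3.
Path In→A→Eg (+1); total 4.
No residual In→Eg path; max flow = 4.
Certifying cut of size 4: {A→Eg, Core→Eg, In→B, In→E}.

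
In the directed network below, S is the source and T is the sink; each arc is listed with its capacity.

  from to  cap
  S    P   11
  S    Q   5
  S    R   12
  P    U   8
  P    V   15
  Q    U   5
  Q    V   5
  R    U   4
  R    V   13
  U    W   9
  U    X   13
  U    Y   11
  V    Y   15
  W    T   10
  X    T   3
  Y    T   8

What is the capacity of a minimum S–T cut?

20

Augment S→P→U→W→T: bottleneck 8, flow now 8.
Augment S→P→V→Y→T: bottleneck 3, flow now 11.
Augment S→Q→U→W→T: bottleneck 1, flow now 12.
Augment S→Q→U→X→T: bottleneck 3, flow now 15.
Augment S→Q→U→Y→T: bottleneck 1, flow now 16.
Augment S→R→U→Y→T: bottleneck 4, flow now 20.
No augmenting path remains; maximum flow = 20.
By max-flow min-cut, the minimum cut capacity equals the max flow.
In the residual graph, reachable from S: {S, P, Q, R, U, V, X, Y}.
Min-cut edges: U→W (9), X→T (3), Y→T (8); capacity 9 + 3 + 8 = 20.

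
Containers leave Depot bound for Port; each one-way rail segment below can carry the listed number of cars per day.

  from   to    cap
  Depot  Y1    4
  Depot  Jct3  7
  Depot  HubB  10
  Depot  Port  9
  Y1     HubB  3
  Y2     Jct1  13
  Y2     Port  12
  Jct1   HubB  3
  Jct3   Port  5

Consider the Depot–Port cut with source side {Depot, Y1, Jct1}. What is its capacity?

Edges leaving {Depot, Y1, Jct1}: Depot→Jct3 (7), Depot→HubB (10), Depot→Port (9), Y1→HubB (3), Jct1→HubB (3).
Cut capacity = 7 + 10 + 9 + 3 + 3 = 32.

32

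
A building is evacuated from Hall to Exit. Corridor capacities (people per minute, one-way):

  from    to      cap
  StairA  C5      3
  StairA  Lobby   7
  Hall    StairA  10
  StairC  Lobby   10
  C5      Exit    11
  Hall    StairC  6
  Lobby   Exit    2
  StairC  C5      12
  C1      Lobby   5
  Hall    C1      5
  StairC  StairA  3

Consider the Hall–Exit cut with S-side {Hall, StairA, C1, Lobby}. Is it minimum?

Yes — it is a minimum cut (capacity 11).

Given cut capacity: 6 + 3 + 2 = 11.
Augment Hall→StairA→C5→Exit: bottleneck 3, flow now 3.
Augment Hall→StairA→Lobby→Exit: bottleneck 2, flow now 5.
Augment Hall→StairC→C5→Exit: bottleneck 6, flow now 11.
No augmenting path remains; maximum flow = 11.
Cut capacity 11 equals the max flow, so it is a minimum cut.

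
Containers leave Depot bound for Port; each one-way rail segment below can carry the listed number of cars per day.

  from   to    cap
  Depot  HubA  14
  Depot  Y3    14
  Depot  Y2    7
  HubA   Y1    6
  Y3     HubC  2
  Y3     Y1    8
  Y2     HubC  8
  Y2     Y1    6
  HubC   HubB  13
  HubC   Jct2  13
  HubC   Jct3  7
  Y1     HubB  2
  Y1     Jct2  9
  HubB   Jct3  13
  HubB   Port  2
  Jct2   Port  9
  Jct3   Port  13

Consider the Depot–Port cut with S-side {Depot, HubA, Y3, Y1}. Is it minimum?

Yes — it is a minimum cut (capacity 20).

Given cut capacity: 7 + 2 + 2 + 9 = 20.
Augment Depot→HubA→Y1→HubB→Port: bottleneck 2, flow now 2.
Augment Depot→HubA→Y1→Jct2→Port: bottleneck 4, flow now 6.
Augment Depot→Y3→HubC→Jct2→Port: bottleneck 2, flow now 8.
Augment Depot→Y3→Y1→Jct2→Port: bottleneck 3, flow now 11.
Augment Depot→Y2→HubC→Jct3→Port: bottleneck 7, flow now 18.
Augment Depot→Y3→Y1→Jct2→HubC→HubB→Jct3→Port: bottleneck 2, flow now 20. (uses reverse residual edge)
No augmenting path remains; maximum flow = 20.
Cut capacity 20 equals the max flow, so it is a minimum cut.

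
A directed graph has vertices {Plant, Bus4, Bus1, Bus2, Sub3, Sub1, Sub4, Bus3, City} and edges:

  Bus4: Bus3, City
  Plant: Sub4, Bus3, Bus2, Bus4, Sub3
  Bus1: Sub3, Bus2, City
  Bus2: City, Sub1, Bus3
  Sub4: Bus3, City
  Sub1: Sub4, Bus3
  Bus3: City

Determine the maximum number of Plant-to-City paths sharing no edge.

Assign every edge capacity 1; by Menger, the answer equals the max flow.
Path Plant→Bus4→City (+1); total 1.
Path Plant→Bus2→City (+1); total 2.
Path Plant→Sub4→City (+1); total 3.
Path Plant→Bus3→City (+1); total 4.
No residual Plant→City path; max flow = 4.
Certifying cut of size 4: {Plant→Bus2, Plant→Bus3, Plant→Bus4, Plant→Sub4}.

4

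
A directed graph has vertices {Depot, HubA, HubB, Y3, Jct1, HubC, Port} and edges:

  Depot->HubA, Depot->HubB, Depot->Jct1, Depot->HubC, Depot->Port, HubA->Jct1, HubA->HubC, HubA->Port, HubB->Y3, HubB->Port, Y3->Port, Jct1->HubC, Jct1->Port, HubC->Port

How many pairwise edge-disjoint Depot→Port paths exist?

5

Assign every edge capacity 1; by Menger, the answer equals the max flow.
Path Depot→Port (+1); total 1.
Path Depot→HubA→Port (+1); total 2.
Path Depot→HubB→Port (+1); total 3.
Path Depot→Jct1→Port (+1); total 4.
Path Depot→HubC→Port (+1); total 5.
No residual Depot→Port path; max flow = 5.
Certifying cut of size 5: {Depot→HubA, Depot→HubB, Depot→HubC, Depot→Jct1, Depot→Port}.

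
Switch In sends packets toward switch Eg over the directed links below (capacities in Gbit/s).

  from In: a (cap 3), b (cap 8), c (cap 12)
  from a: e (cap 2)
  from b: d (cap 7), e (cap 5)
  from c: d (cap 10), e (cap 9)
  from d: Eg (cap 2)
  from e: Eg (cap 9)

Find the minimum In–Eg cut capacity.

11

Augment In→a→e→Eg: bottleneck 2, flow now 2.
Augment In→b→d→Eg: bottleneck 2, flow now 4.
Augment In→b→e→Eg: bottleneck 5, flow now 9.
Augment In→c→e→Eg: bottleneck 2, flow now 11.
No augmenting path remains; maximum flow = 11.
By max-flow min-cut, the minimum cut capacity equals the max flow.
In the residual graph, reachable from In: {In, a, b, c, d, e}.
Min-cut edges: d→Eg (2), e→Eg (9); capacity 2 + 9 = 11.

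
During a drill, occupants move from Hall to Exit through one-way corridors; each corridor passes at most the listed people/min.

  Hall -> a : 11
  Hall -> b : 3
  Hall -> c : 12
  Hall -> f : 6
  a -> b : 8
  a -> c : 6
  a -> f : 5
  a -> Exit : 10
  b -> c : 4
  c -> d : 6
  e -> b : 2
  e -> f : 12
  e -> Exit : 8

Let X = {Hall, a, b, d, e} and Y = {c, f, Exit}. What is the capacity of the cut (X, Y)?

63

Edges leaving {Hall, a, b, d, e}: Hall→c (12), Hall→f (6), a→c (6), a→f (5), a→Exit (10), b→c (4), e→f (12), e→Exit (8).
Cut capacity = 12 + 6 + 6 + 5 + 10 + 4 + 12 + 8 = 63.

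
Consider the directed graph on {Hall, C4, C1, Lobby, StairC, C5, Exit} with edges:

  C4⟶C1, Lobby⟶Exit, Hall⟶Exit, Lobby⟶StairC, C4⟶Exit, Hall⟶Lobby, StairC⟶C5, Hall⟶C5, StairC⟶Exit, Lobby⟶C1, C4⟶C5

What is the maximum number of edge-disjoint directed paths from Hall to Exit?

2

Assign every edge capacity 1; by Menger, the answer equals the max flow.
Path Hall→Exit (+1); total 1.
Path Hall→Lobby→Exit (+1); total 2.
No residual Hall→Exit path; max flow = 2.
Certifying cut of size 2: {Hall→Exit, Hall→Lobby}.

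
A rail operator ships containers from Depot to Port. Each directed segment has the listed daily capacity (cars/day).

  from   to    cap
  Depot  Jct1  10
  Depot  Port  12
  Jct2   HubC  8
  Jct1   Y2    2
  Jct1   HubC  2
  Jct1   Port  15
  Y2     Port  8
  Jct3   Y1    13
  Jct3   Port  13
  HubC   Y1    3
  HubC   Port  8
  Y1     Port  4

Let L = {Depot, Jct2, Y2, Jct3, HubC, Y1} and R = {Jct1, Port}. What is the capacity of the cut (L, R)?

55

Edges leaving {Depot, Jct2, Y2, Jct3, HubC, Y1}: Depot→Jct1 (10), Depot→Port (12), Y2→Port (8), Jct3→Port (13), HubC→Port (8), Y1→Port (4).
Cut capacity = 10 + 12 + 8 + 13 + 8 + 4 = 55.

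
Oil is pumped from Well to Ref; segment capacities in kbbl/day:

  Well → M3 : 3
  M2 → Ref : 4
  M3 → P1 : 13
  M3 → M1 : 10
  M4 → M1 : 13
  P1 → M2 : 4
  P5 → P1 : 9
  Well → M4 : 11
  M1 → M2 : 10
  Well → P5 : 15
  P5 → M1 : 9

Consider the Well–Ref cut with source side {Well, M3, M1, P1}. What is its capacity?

Edges leaving {Well, M3, M1, P1}: Well→P5 (15), Well→M4 (11), M1→M2 (10), P1→M2 (4).
Cut capacity = 15 + 11 + 10 + 4 = 40.

40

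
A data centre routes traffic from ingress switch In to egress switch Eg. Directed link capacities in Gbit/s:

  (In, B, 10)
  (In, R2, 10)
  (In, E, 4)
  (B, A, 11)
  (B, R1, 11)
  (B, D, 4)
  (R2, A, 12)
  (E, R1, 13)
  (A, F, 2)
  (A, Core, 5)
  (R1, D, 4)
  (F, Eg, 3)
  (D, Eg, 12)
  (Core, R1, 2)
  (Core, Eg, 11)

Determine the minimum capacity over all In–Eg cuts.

Augment In→B→D→Eg: bottleneck 4, flow now 4.
Augment In→B→A→F→Eg: bottleneck 2, flow now 6.
Augment In→B→A→Core→Eg: bottleneck 4, flow now 10.
Augment In→R2→A→Core→Eg: bottleneck 1, flow now 11.
Augment In→E→R1→D→Eg: bottleneck 4, flow now 15.
No augmenting path remains; maximum flow = 15.
By max-flow min-cut, the minimum cut capacity equals the max flow.
In the residual graph, reachable from In: {In, B, R2, E, A, R1}.
Min-cut edges: B→D (4), A→F (2), A→Core (5), R1→D (4); capacity 4 + 2 + 5 + 4 = 15.

15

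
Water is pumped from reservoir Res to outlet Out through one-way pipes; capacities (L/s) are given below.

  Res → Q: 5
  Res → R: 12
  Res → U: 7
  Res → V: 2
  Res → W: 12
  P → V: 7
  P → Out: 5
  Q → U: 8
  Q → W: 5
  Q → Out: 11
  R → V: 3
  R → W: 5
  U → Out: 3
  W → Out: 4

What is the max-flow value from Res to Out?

12

Augment Res→Q→Out: bottleneck 5, flow now 5.
Augment Res→U→Out: bottleneck 3, flow now 8.
Augment Res→W→Out: bottleneck 4, flow now 12.
No augmenting path remains; maximum flow = 12.
In the residual graph, reachable from Res: {Res, R, U, V, W}.
Min-cut edges: Res→Q (5), U→Out (3), W→Out (4); capacity 5 + 3 + 4 = 12.
This cut is saturated, so no flow can exceed 12.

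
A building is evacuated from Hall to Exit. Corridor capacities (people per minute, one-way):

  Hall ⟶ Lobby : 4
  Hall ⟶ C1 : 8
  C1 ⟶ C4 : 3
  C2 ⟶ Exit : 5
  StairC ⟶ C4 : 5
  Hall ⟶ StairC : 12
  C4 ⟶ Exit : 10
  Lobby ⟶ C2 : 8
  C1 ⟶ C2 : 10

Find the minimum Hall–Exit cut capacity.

Augment Hall→StairC→C4→Exit: bottleneck 5, flow now 5.
Augment Hall→C1→C2→Exit: bottleneck 5, flow now 10.
Augment Hall→C1→C4→Exit: bottleneck 3, flow now 13.
No augmenting path remains; maximum flow = 13.
By max-flow min-cut, the minimum cut capacity equals the max flow.
In the residual graph, reachable from Hall: {Hall, StairC, C1, Lobby, C2}.
Min-cut edges: StairC→C4 (5), C1→C4 (3), C2→Exit (5); capacity 5 + 3 + 5 = 13.

13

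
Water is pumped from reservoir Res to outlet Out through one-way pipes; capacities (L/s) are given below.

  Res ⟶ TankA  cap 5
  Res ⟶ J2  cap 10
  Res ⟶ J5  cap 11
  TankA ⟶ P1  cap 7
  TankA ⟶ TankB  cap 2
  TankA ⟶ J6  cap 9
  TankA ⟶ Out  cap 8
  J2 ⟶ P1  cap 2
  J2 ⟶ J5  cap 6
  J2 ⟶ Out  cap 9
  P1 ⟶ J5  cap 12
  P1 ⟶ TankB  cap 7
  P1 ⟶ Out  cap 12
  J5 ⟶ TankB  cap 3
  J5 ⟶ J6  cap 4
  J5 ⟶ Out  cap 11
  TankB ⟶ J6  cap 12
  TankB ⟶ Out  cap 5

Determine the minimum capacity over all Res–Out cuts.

26

Augment Res→TankA→Out: bottleneck 5, flow now 5.
Augment Res→J2→Out: bottleneck 9, flow now 14.
Augment Res→J5→Out: bottleneck 11, flow now 25.
Augment Res→J2→P1→Out: bottleneck 1, flow now 26.
No augmenting path remains; maximum flow = 26.
By max-flow min-cut, the minimum cut capacity equals the max flow.
In the residual graph, reachable from Res: {Res}.
Min-cut edges: Res→TankA (5), Res→J2 (10), Res→J5 (11); capacity 5 + 10 + 11 = 26.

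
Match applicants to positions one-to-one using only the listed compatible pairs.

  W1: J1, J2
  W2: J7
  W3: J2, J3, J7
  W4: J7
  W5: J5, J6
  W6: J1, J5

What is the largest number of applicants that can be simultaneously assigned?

5

Unit-capacity flow: source→left, listed edges, right→sink; max matching = max flow.
Augmenting path W1→J1 (+1); matched 1.
Augmenting path W2→J7 (+1); matched 2.
Augmenting path W3→J2 (+1); matched 3.
Augmenting path W5→J5 (+1); matched 4.
Augmenting path W6→J5→W5→J6 (+1); matched 5.
No augmenting path remains; maximum matching = 5.
König certificate: {W1, W3, W5, W6, J7} is a vertex cover of size 5 (every listed pair touches it), so no matching can be larger.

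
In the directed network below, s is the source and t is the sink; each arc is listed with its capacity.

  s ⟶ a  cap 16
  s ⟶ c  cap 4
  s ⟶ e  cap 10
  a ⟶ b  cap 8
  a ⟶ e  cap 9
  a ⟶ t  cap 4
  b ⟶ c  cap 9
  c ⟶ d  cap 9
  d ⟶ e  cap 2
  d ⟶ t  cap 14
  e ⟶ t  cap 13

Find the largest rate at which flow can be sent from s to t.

26

Augment s→a→t: bottleneck 4, flow now 4.
Augment s→e→t: bottleneck 10, flow now 14.
Augment s→a→e→t: bottleneck 3, flow now 17.
Augment s→c→d→t: bottleneck 4, flow now 21.
Augment s→a→b→c→d→t: bottleneck 5, flow now 26.
No augmenting path remains; maximum flow = 26.
In the residual graph, reachable from s: {s, a, b, c, e}.
Min-cut edges: a→t (4), c→d (9), e→t (13); capacity 4 + 9 + 13 = 26.
This cut is saturated, so no flow can exceed 26.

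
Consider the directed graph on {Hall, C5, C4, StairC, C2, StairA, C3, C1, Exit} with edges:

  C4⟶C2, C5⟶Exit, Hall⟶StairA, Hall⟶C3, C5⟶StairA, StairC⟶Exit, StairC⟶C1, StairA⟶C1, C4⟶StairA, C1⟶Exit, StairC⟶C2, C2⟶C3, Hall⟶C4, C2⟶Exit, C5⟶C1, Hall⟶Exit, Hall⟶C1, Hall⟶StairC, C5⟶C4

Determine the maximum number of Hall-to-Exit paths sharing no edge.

Assign every edge capacity 1; by Menger, the answer equals the max flow.
Path Hall→Exit (+1); total 1.
Path Hall→StairC→Exit (+1); total 2.
Path Hall→C1→Exit (+1); total 3.
Path Hall→C4→C2→Exit (+1); total 4.
No residual Hall→Exit path; max flow = 4.
Certifying cut of size 4: {C1→Exit, Hall→C4, Hall→Exit, Hall→StairC}.

4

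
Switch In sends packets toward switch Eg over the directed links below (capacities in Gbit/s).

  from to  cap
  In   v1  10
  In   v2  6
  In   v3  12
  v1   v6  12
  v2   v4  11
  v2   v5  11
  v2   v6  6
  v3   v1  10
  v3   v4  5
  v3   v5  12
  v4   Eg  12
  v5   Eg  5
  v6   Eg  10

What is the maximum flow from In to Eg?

26

Augment In→v1→v6→Eg: bottleneck 10, flow now 10.
Augment In→v2→v4→Eg: bottleneck 6, flow now 16.
Augment In→v3→v4→Eg: bottleneck 5, flow now 21.
Augment In→v3→v5→Eg: bottleneck 5, flow now 26.
No augmenting path remains; maximum flow = 26.
In the residual graph, reachable from In: {In, v1, v3, v5, v6}.
Min-cut edges: In→v2 (6), v3→v4 (5), v5→Eg (5), v6→Eg (10); capacity 6 + 5 + 5 + 10 = 26.
This cut is saturated, so no flow can exceed 26.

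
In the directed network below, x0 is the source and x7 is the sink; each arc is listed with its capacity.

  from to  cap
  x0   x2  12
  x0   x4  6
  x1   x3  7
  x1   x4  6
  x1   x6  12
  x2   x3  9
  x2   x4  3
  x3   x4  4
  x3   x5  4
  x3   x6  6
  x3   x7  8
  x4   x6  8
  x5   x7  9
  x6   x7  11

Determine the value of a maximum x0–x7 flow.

Augment x0→x2→x3→x7: bottleneck 8, flow now 8.
Augment x0→x4→x6→x7: bottleneck 6, flow now 14.
Augment x0→x2→x3→x5→x7: bottleneck 1, flow now 15.
Augment x0→x2→x4→x6→x7: bottleneck 2, flow now 17.
No augmenting path remains; maximum flow = 17.
In the residual graph, reachable from x0: {x0, x2, x4}.
Min-cut edges: x2→x3 (9), x4→x6 (8); capacity 9 + 8 = 17.
This cut is saturated, so no flow can exceed 17.

17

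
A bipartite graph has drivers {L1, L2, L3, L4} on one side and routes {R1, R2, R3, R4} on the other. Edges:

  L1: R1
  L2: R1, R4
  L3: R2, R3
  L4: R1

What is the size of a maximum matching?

3

Unit-capacity flow: source→left, listed edges, right→sink; max matching = max flow.
Augmenting path L1→R1 (+1); matched 1.
Augmenting path L2→R4 (+1); matched 2.
Augmenting path L3→R2 (+1); matched 3.
No augmenting path remains; maximum matching = 3.
König certificate: {L2, L3, R1} is a vertex cover of size 3 (every listed pair touches it), so no matching can be larger.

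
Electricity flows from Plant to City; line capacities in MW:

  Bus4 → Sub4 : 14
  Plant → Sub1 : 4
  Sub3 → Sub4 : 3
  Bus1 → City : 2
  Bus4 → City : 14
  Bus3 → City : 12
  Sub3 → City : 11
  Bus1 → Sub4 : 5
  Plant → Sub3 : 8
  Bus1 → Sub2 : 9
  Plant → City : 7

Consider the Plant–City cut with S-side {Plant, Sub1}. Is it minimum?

Yes — it is a minimum cut (capacity 15).

Given cut capacity: 8 + 7 = 15.
Augment Plant→City: bottleneck 7, flow now 7.
Augment Plant→Sub3→City: bottleneck 8, flow now 15.
No augmenting path remains; maximum flow = 15.
Cut capacity 15 equals the max flow, so it is a minimum cut.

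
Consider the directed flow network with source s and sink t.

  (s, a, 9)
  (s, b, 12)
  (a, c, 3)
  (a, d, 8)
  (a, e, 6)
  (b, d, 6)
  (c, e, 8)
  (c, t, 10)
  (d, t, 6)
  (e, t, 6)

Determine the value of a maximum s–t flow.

15

Augment s→a→c→t: bottleneck 3, flow now 3.
Augment s→a→d→t: bottleneck 6, flow now 9.
Augment s→b→d→a→e→t: bottleneck 6, flow now 15. (uses reverse residual edge)
No augmenting path remains; maximum flow = 15.
In the residual graph, reachable from s: {s, b}.
Min-cut edges: s→a (9), b→d (6); capacity 9 + 6 = 15.
This cut is saturated, so no flow can exceed 15.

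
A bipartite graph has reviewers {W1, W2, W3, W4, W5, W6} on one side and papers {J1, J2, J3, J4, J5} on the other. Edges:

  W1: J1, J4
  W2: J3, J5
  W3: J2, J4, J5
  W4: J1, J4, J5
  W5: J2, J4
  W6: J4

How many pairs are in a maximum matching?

5

Unit-capacity flow: source→left, listed edges, right→sink; max matching = max flow.
Augmenting path W1→J1 (+1); matched 1.
Augmenting path W2→J3 (+1); matched 2.
Augmenting path W3→J2 (+1); matched 3.
Augmenting path W4→J4 (+1); matched 4.
Augmenting path W5→J2→W3→J5 (+1); matched 5.
No augmenting path remains; maximum matching = 5.
König certificate: {W2, J1, J2, J4, J5} is a vertex cover of size 5 (every listed pair touches it), so no matching can be larger.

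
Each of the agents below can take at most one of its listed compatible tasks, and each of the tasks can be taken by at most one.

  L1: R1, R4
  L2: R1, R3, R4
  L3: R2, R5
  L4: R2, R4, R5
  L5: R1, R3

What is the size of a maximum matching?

Unit-capacity flow: source→left, listed edges, right→sink; max matching = max flow.
Augmenting path L1→R1 (+1); matched 1.
Augmenting path L2→R3 (+1); matched 2.
Augmenting path L3→R2 (+1); matched 3.
Augmenting path L4→R4 (+1); matched 4.
Augmenting path L5→R1→L1→R4→L4→R5 (+1); matched 5.
No augmenting path remains; maximum matching = 5.
König certificate: {L1, L2, L3, L4, L5} is a vertex cover of size 5 (every listed pair touches it), so no matching can be larger.

5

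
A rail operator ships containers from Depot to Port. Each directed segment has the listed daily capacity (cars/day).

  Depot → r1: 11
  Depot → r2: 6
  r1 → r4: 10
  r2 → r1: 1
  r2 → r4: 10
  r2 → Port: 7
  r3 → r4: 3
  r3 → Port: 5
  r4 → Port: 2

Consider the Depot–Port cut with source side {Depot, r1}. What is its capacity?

Edges leaving {Depot, r1}: Depot→r2 (6), r1→r4 (10).
Cut capacity = 6 + 10 = 16.

16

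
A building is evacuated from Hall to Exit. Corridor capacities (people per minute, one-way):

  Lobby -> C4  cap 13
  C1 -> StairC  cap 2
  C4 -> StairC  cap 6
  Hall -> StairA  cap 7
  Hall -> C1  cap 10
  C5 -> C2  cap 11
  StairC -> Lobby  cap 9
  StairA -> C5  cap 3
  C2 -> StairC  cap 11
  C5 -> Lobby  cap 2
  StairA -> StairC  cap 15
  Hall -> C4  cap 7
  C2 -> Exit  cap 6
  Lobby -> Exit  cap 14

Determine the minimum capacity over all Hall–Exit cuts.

Augment Hall→C1→StairC→Lobby→Exit: bottleneck 2, flow now 2.
Augment Hall→C4→StairC→Lobby→Exit: bottleneck 6, flow now 8.
Augment Hall→StairA→C5→C2→Exit: bottleneck 3, flow now 11.
Augment Hall→StairA→StairC→Lobby→Exit: bottleneck 1, flow now 12.
No augmenting path remains; maximum flow = 12.
By max-flow min-cut, the minimum cut capacity equals the max flow.
In the residual graph, reachable from Hall: {Hall, C1, C4, StairA, StairC}.
Min-cut edges: StairA→C5 (3), StairC→Lobby (9); capacity 3 + 9 = 12.

12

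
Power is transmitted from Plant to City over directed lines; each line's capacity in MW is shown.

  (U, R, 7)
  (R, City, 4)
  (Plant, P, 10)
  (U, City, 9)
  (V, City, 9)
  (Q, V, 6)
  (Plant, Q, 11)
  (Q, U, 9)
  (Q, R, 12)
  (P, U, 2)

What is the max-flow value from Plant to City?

13

Augment Plant→P→U→City: bottleneck 2, flow now 2.
Augment Plant→Q→R→City: bottleneck 4, flow now 6.
Augment Plant→Q→U→City: bottleneck 7, flow now 13.
No augmenting path remains; maximum flow = 13.
In the residual graph, reachable from Plant: {Plant, P}.
Min-cut edges: Plant→Q (11), P→U (2); capacity 11 + 2 = 13.
This cut is saturated, so no flow can exceed 13.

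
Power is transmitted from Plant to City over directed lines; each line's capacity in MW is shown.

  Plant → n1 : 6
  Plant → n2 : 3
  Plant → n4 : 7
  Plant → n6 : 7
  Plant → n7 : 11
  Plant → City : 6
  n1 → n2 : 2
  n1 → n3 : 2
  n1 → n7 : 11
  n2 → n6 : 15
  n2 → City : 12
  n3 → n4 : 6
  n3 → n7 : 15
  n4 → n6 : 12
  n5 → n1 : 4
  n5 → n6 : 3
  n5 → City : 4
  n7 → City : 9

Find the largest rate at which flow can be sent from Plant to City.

20

Augment Plant→City: bottleneck 6, flow now 6.
Augment Plant→n2→City: bottleneck 3, flow now 9.
Augment Plant→n7→City: bottleneck 9, flow now 18.
Augment Plant→n1→n2→City: bottleneck 2, flow now 20.
No augmenting path remains; maximum flow = 20.
In the residual graph, reachable from Plant: {Plant, n1, n3, n4, n6, n7}.
Min-cut edges: Plant→n2 (3), Plant→City (6), n1→n2 (2), n7→City (9); capacity 3 + 6 + 2 + 9 = 20.
This cut is saturated, so no flow can exceed 20.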